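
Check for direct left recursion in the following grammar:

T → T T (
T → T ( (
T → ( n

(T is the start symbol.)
Yes, T is left-recursive

Direct left recursion occurs when N → N α for some non-terminal N (the right-hand side begins with the left-hand side itself).

T → T T (: LEFT RECURSIVE (starts with T)
T → T ( (: LEFT RECURSIVE (starts with T)
T → ( n: starts with '('

The grammar has direct left recursion on: T.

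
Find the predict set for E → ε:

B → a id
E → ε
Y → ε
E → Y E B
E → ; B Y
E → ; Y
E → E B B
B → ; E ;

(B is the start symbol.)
PREDICT(E → ε) = (FIRST(RHS) \ {ε}) ∪ (FOLLOW(E) if ε ∈ FIRST(RHS), i.e. RHS ⇒* ε)
The right-hand side is ε (FIRST(ε) = { ε }), so the predict set is FOLLOW(E) = { ';', 'a' }
PREDICT(E → ε) = { ';', 'a' }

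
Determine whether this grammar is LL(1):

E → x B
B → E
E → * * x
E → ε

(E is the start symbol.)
Yes, the grammar is LL(1).

A grammar is LL(1) if for each non-terminal N with multiple productions, the predict sets of those productions are pairwise disjoint, where PREDICT(N → α) = (FIRST(α) \ {ε}) ∪ (FOLLOW(N) if α ⇒* ε).

Relevant sets:
  FOLLOW(E) = { $ }

For E:
  PREDICT(E → x B) = { 'x' }
  PREDICT(E → '*' '*' x) = { '*' }
  PREDICT(E → ε) = { $ }
B has a single production, so nothing to check there.

All predict sets are disjoint. The grammar IS LL(1).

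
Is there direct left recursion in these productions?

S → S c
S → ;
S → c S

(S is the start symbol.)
S → S c: LEFT RECURSIVE (starts with S)
S → ;: starts with ';'
S → c S: starts with c

The grammar has direct left recursion on: S.

Answer: Yes, S is left-recursive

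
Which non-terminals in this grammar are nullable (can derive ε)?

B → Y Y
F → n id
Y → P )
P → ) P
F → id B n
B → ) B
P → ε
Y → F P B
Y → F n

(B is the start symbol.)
A non-terminal is nullable if it can derive ε (the empty string): either it has an ε-production, or it has a production whose right-hand side consists entirely of nullable non-terminals.

ε-productions: P → ε
So P is immediately nullable.
No further non-terminal can be added: every production for the remaining non-terminals contains a terminal or a non-nullable non-terminal.
Nullable = { 'P' }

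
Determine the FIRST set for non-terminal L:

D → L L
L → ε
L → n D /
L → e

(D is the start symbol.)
{ 'e', 'n', ε }

To compute FIRST(L), examine every production with L on the left-hand side, reading each right-hand side left to right until a non-nullable symbol is reached.

From L → ε:
  - ε-production, so ε ∈ FIRST(L)
From L → n D /:
  - n is a terminal: add 'n' and stop
From L → e:
  - e is a terminal: add 'e' and stop

Collecting: FIRST(L) = { 'e', 'n', ε }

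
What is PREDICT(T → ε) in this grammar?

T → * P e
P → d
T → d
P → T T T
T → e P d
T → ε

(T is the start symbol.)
PREDICT(T → ε) = (FIRST(RHS) \ {ε}) ∪ (FOLLOW(T) if ε ∈ FIRST(RHS), i.e. RHS ⇒* ε)
The right-hand side is ε (FIRST(ε) = { ε }), so the predict set is FOLLOW(T) = { $, '*', 'd', 'e' }
PREDICT(T → ε) = { $, '*', 'd', 'e' }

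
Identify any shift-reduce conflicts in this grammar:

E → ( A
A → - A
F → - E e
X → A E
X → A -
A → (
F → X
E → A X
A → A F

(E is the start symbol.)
A shift-reduce conflict occurs when an LR(0) state has both:
  - a complete (reduce) item [A → α .] (dot at the end), and
  - a shift item [B → β . c γ] (dot before a terminal).

Augment with E' → E and build the canonical LR(0) collection (I0 = CLOSURE({[E' → . E]}), then GOTO on every symbol after a dot until no new states appear). It has 19 states:
  I0: { [A → . (], [A → . - A], [A → . A F], [E → . ( A], [E → . A X], [E' → . E] }  — shift
  I1: { [A → ( .], [A → . (], [A → . - A], [A → . A F], [E → ( . A] }  — shift, reduce
  I2: { [A → - . A], [A → . (], [A → . - A], [A → . A F] }  — shift
  I3: { [A → . (], [A → . - A], [A → . A F], [A → A . F], [E → A . X], [F → . - E e], [F → . X], [X → . A -], [X → . A E] }  — shift
  I4: { [E' → E .] }  — accept
  I5: { [A → ( .] }  — reduce
  I6: { [A → - . A], [A → . (], [A → . - A], [A → . A F], [E → . ( A], [E → . A X], [F → - . E e] }  — shift
  I7: { [A → . (], [A → . - A], [A → . A F], [A → A . F], [E → . ( A], [E → . A X], [F → . - E e], [F → . X], [X → . A -], [X → . A E], [X → A . -], [X → A . E] }  — shift
  I8: { [A → A F .] }  — reduce
  I9: { [E → A X .], [F → X .] }  — 2 reduces
  I10: { [A → - . A], [A → . (], [A → . - A], [A → . A F], [E → . ( A], [E → . A X], [F → - . E e], [X → A - .] }  — shift, reduce
  I11: { [A → . (], [A → . - A], [A → . A F], [A → A . F], [E → . ( A], [E → . A X], [E → A . X], [F → . - E e], [F → . X], [X → . A -], [X → . A E], [X → A . -], [X → A . E] }  — shift
  I12: { [X → A E .] }  — reduce
  I13: { [F → X .] }  — reduce
  I14: { [A → - A .], [A → . (], [A → . - A], [A → . A F], [A → A . F], [E → A . X], [F → . - E e], [F → . X], [X → . A -], [X → . A E] }  — shift, reduce
  I15: { [F → - E . e] }  — shift
  I16: { [F → - E e .] }  — reduce
  I17: { [A → - A .], [A → . (], [A → . - A], [A → . A F], [A → A . F], [F → . - E e], [F → . X], [X → . A -], [X → . A E] }  — shift, reduce
  I18: { [A → . (], [A → . - A], [A → . A F], [A → A . F], [E → ( A .], [F → . - E e], [F → . X], [X → . A -], [X → . A E] }  — shift, reduce

I1 contains reduce item [A → ( .] and shift items [A → . (], [A → . - A] — shift-reduce conflict.
I10 contains reduce item [X → A - .] and shift items [A → . (], [A → . - A], [E → . ( A] — shift-reduce conflict.
I14 contains reduce item [A → - A .] and shift items [A → . (], [A → . - A], [F → . - E e] — shift-reduce conflict.
I17 contains reduce item [A → - A .] and shift items [A → . (], [A → . - A], [F → . - E e] — shift-reduce conflict.
I18 contains reduce item [E → ( A .] and shift items [A → . (], [A → . - A], [F → . - E e] — shift-reduce conflict.

Answer: Yes — I1: [A → ( .] vs [A → . (]; I10: [X → A - .] vs [A → . (]; I14: [A → - A .] vs [A → . (]; I17: [A → - A .] vs [A → . (]; I18: [E → ( A .] vs [A → . (]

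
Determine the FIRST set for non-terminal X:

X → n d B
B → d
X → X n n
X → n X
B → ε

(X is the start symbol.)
{ 'n' }

From X → n d B:
  - n is a terminal: add 'n' and stop
From X → X n n:
  - X is the symbol being defined: contributes nothing new
    X is not nullable, so stop
From X → n X:
  - n is a terminal: add 'n' and stop

Collecting: FIRST(X) = { 'n' }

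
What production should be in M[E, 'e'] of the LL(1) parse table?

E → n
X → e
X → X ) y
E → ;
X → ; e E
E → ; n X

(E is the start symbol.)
Empty (error entry)

To find M[E, 'e'], we find productions for E where 'e' is in the predict set (PREDICT(N → α) = (FIRST(α) \ {ε}) ∪ (FOLLOW(N) if α ⇒* ε)).

E → n: PREDICT = { 'n' }
E → ;: PREDICT = { ';' }
E → ; n X: PREDICT = { ';' }

M[E, 'e'] is empty (no production applies)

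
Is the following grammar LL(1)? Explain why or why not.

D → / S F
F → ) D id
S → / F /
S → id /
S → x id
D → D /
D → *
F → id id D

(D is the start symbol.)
A grammar is LL(1) if for each non-terminal N with multiple productions, the predict sets of those productions are pairwise disjoint, where PREDICT(N → α) = (FIRST(α) \ {ε}) ∪ (FOLLOW(N) if α ⇒* ε).

Relevant sets:
  FIRST(D) = { '*', '/' }

For D:
  PREDICT(D → '/' S F) = { '/' }
  PREDICT(D → D '/') = { '*', '/' }
  PREDICT(D → '*') = { '*' }
For F:
  PREDICT(F → ')' D id) = { ')' }
  PREDICT(F → id id D) = { 'id' }
For S:
  PREDICT(S → '/' F '/') = { '/' }
  PREDICT(S → id '/') = { 'id' }
  PREDICT(S → x id) = { 'x' }

Conflict found: Predict set conflict for D: { '/' }
The grammar is NOT LL(1).

Answer: No. Predict set conflict for D: { '/' }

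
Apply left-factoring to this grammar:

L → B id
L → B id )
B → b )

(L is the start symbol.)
L → B id L'
L' → ε
L' → )
B → b )

Left-factoring transforms A → αβ₁ | αβ₂ into A → αA' and A' → β₁ | β₂
(α is the longest common prefix among the alternatives). Repeat until
no nonterminal has two alternatives with a common prefix.

Round 1: L has alternatives sharing prefix 'B id'. Introduce L': L → B id L'
  Add: L' → ε
  Add: L' → )

No remaining common prefixes — done.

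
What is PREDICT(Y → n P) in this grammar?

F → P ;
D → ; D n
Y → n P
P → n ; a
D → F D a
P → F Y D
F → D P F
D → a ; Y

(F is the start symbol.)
PREDICT(Y → n P) = (FIRST(RHS) \ {ε}) ∪ (FOLLOW(Y) if ε ∈ FIRST(RHS), i.e. RHS ⇒* ε)
FIRST(n P) = { 'n' }
ε ∉ FIRST(n P), so FOLLOW(Y) is not added.
PREDICT(Y → n P) = { 'n' }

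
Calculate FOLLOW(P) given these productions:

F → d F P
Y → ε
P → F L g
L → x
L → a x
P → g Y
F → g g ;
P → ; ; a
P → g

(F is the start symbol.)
{ $, ';', 'a', 'd', 'g', 'x' }

To compute FOLLOW(P), find every occurrence of P on a right-hand side N → α P β: add FIRST(β) \ {ε}, and if β is empty or nullable also add FOLLOW(N). Iterate to a fixed point.

In F → d F P: P is at the end, add FOLLOW(F)

The FOLLOW sets referred to above (computed the same way, to a fixed point):
  FOLLOW(F) = { $, ';', 'a', 'd', 'g', 'x' }

Taking the union: FOLLOW(P) = { $, ';', 'a', 'd', 'g', 'x' }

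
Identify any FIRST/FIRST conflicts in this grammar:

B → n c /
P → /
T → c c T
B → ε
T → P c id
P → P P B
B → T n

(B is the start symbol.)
FIRST sets of the non-terminals at (or reachable through a nullable prefix from) the front of some alternative:
  FIRST(T) = { '/', 'c' }
  FIRST(P) = { '/' }

Productions for B:
  B → n c /: FIRST = { 'n' }
  B → ε: FIRST = { ε }
  B → T n: FIRST = { '/', 'c' }
Productions for P:
  P → /: FIRST = { '/' }
  P → P P B: FIRST = { '/' }
Productions for T:
  T → c c T: FIRST = { 'c' }
  T → P c id: FIRST = { '/' }

Conflict for P: P → / and P → P P B
  Overlap: { '/' }

Answer: Yes. P → '/' / P → P P B on { '/' }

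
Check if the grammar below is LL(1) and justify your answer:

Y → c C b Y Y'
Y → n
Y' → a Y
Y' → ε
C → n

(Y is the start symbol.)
A grammar is LL(1) if for each non-terminal N with multiple productions, the predict sets of those productions are pairwise disjoint, where PREDICT(N → α) = (FIRST(α) \ {ε}) ∪ (FOLLOW(N) if α ⇒* ε).

Relevant sets:
  FOLLOW(Y') = { $, 'a' }

For Y:
  PREDICT(Y → c C b Y Y') = { 'c' }
  PREDICT(Y → n) = { 'n' }
For Y':
  PREDICT(Y' → a Y) = { 'a' }
  PREDICT(Y' → ε) = { $, 'a' }
C has a single production, so nothing to check there.

Conflict found: Predict set conflict for Y': { 'a' }
The grammar is NOT LL(1).

Answer: No. Predict set conflict for Y': { 'a' }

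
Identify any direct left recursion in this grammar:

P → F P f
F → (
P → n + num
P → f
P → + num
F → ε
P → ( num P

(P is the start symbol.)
Direct left recursion occurs when N → N α for some non-terminal N (the right-hand side begins with the left-hand side itself).

P → F P f: starts with F
F → (: starts with '('
P → n + num: starts with n
P → f: starts with f
P → + num: starts with '+'
F → ε: starts with ε
P → ( num P: starts with '('

No direct left recursion found.

Answer: No direct left recursion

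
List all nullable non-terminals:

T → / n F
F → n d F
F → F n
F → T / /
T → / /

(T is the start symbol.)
None

There are no ε-productions, so no non-terminal can derive ε.
No non-terminals are nullable.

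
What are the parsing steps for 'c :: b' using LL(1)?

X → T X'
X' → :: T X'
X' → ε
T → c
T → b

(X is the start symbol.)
Stack is shown with the top on the left.

Stack      Input     Action
---------------------------
X $        c :: b $  output X → T X'
T X' $     c :: b $  output T → c
c X' $     c :: b $  match 'c'
X' $       :: b $    output X' → :: T X'
:: T X' $  :: b $    match '::'
T X' $     b $       output T → b
b X' $     b $       match 'b'
X' $       $         output X' → ε
$          $         accept

The string is accepted.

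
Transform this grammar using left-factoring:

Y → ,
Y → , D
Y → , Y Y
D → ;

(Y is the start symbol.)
Y → , Y'
Y' → ε
Y' → D
Y' → Y Y
D → ;

Left-factoring transforms A → αβ₁ | αβ₂ into A → αA' and A' → β₁ | β₂
(α is the longest common prefix among the alternatives). Repeat until
no nonterminal has two alternatives with a common prefix.

Round 1: Y has alternatives sharing prefix ','. Introduce Y': Y → , Y'
  Add: Y' → ε
  Add: Y' → D
  Add: Y' → Y Y

No remaining common prefixes — done.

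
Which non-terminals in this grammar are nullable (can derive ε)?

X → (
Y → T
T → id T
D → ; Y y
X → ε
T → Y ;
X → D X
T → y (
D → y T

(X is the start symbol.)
ε-productions: X → ε
So X is immediately nullable.
No further non-terminal can be added: every production for the remaining non-terminals contains a terminal or a non-nullable non-terminal.
Nullable = { 'X' }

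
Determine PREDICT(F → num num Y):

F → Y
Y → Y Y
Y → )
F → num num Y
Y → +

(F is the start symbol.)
{ 'num' }

PREDICT(F → num num Y) = (FIRST(RHS) \ {ε}) ∪ (FOLLOW(F) if ε ∈ FIRST(RHS), i.e. RHS ⇒* ε)
FIRST(num num Y) = { 'num' }
ε ∉ FIRST(num num Y), so FOLLOW(F) is not added.
PREDICT(F → num num Y) = { 'num' }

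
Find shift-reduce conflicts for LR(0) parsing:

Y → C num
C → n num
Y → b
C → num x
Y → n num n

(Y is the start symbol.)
Augment with Y' → Y and build the canonical LR(0) collection (I0 = CLOSURE({[Y' → . Y]}), then GOTO on every symbol after a dot until no new states appear). It has 10 states:
  I0: { [C → . n num], [C → . num x], [Y → . C num], [Y → . b], [Y → . n num n], [Y' → . Y] }  — shift
  I1: { [Y → C . num] }  — shift
  I2: { [Y' → Y .] }  — accept
  I3: { [Y → b .] }  — reduce
  I4: { [C → n . num], [Y → n . num n] }  — shift
  I5: { [C → num . x] }  — shift
  I6: { [C → num x .] }  — reduce
  I7: { [C → n num .], [Y → n num . n] }  — shift, reduce
  I8: { [Y → n num n .] }  — reduce
  I9: { [Y → C num .] }  — reduce

I7 contains reduce item [C → n num .] and shift item [Y → n num . n] — shift-reduce conflict.

Answer: Yes — I7: [C → n num .] vs [Y → n num . n]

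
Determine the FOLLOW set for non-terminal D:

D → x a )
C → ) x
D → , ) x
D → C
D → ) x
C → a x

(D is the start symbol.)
D is the start symbol, so $ ∈ FOLLOW(D).
D does not occur on any right-hand side.

Taking the union: FOLLOW(D) = { $ }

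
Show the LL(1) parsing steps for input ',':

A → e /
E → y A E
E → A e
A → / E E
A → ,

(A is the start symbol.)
Stack is shown with the top on the left.

Stack  Input  Action
--------------------
A $    , $    output A → ,
, $    , $    match ','
$      $      accept

The string is accepted.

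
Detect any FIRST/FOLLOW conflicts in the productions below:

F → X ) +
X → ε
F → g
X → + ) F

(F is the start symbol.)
No FIRST/FOLLOW conflicts.

Nullable non-terminals: X.

X: nullable alternative(s) X → ε; FOLLOW(X) = { ')' }
  X → ε: FIRST \ {ε} = { } — this is the only nullable alternative, skip
  X → + ) F: FIRST \ {ε} = { '+' } — disjoint from FOLLOW(X)

F has no nullable alternative, so no FIRST/FOLLOW check is needed there.

No FIRST/FOLLOW conflicts found.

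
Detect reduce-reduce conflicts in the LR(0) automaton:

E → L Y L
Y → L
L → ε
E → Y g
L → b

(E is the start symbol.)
A reduce-reduce conflict occurs when an LR(0) state has two complete items [A → α .] and [B → β .] — both call for a reduction, and with no lookahead the parser cannot choose between them.

Augment with E' → E and build the canonical LR(0) collection (I0 = CLOSURE({[E' → . E]}), then GOTO on every symbol after a dot until no new states appear). It has 9 states:
  I0: { [E → . L Y L], [E → . Y g], [E' → . E], [L → . b], [L → .], [Y → . L] }  — shift, reduce
  I1: { [E' → E .] }  — accept
  I2: { [E → L . Y L], [L → . b], [L → .], [Y → . L], [Y → L .] }  — shift, 2 reduces
  I3: { [E → Y . g] }  — shift
  I4: { [L → b .] }  — reduce
  I5: { [E → Y g .] }  — reduce
  I6: { [Y → L .] }  — reduce
  I7: { [E → L Y . L], [L → . b], [L → .] }  — shift, reduce
  I8: { [E → L Y L .] }  — reduce

I2 contains complete items [L → .], [Y → L .] — reduce-reduce conflict.

Answer: Yes — I2: [L → .] vs [Y → L .]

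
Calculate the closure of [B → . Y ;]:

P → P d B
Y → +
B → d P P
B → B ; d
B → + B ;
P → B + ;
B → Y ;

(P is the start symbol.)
{ [B → . Y ;], [Y → . +] }

To compute CLOSURE, for each item [A → α.Bβ] where B is a non-terminal, add [B → .γ] for all productions B → γ; repeat for the newly added items until nothing changes.

Start with: [B → . Y ;]
  [B → . Y ;] has the dot before Y: add [Y → . +]
No further items can be added.

CLOSURE = { [B → . Y ;], [Y → . +] }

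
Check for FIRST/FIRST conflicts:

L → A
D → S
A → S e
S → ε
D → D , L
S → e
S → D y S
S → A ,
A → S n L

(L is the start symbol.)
Yes. D → S / D → D ',' L on { ',', 'e', 'n', 'y' }; A → S e / A → S n L on { ',', 'e', 'n', 'y' }; S → e / S → D y S on { 'e' }; S → e / S → A ',' on { 'e' }; S → D y S / S → A ',' on { ',', 'e', 'n', 'y' }

A FIRST/FIRST conflict occurs when two productions N → α and N → β for the same non-terminal have FIRST(α) ∩ FIRST(β) ≠ ∅ (with ε ∈ FIRST of a nullable right-hand side, so two nullable alternatives also conflict).

FIRST sets of the non-terminals at (or reachable through a nullable prefix from) the front of some alternative:
  FIRST(S) = { ',', 'e', 'n', 'y', ε }
  FIRST(D) = { ',', 'e', 'n', 'y', ε }
  FIRST(A) = { ',', 'e', 'n', 'y' }

Productions for D:
  D → S: FIRST = { ',', 'e', 'n', 'y', ε }
  D → D , L: FIRST = { ',', 'e', 'n', 'y' }
Productions for A:
  A → S e: FIRST = { ',', 'e', 'n', 'y' }
  A → S n L: FIRST = { ',', 'e', 'n', 'y' }
Productions for S:
  S → ε: FIRST = { ε }
  S → e: FIRST = { 'e' }
  S → D y S: FIRST = { ',', 'e', 'n', 'y' }
  S → A ,: FIRST = { ',', 'e', 'n', 'y' }
L has only one production, so no FIRST/FIRST conflict is possible there.

Conflict for D: D → S and D → D , L
  Overlap: { ',', 'e', 'n', 'y' }
Conflict for A: A → S e and A → S n L
  Overlap: { ',', 'e', 'n', 'y' }
Conflict for S: S → e and S → D y S
  Overlap: { 'e' }
Conflict for S: S → e and S → A ,
  Overlap: { 'e' }
Conflict for S: S → D y S and S → A ,
  Overlap: { ',', 'e', 'n', 'y' }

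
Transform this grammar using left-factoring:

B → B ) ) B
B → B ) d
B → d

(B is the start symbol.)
Left-factoring transforms A → αβ₁ | αβ₂ into A → αA' and A' → β₁ | β₂
(α is the longest common prefix among the alternatives). Repeat until
no nonterminal has two alternatives with a common prefix.

Round 1: B has alternatives sharing prefix 'B )'. Introduce B': B → B ) B'
  Add: B' → ) B
  Add: B' → d

No remaining common prefixes — done.

Resulting grammar:
B → B ) B'
B' → ) B
B' → d
B → d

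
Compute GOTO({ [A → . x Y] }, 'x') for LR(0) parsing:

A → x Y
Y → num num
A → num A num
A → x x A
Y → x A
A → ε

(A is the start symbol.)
GOTO(I, 'x') = CLOSURE({ [A → αX.β] : [A → α.Xβ] ∈ I, X = 'x' })

Items with dot before 'x', with the dot advanced:
  [A → . x Y] → [A → x . Y]
Closure of the advanced items:
  [A → x . Y] has the dot before Y: add [Y → . num num], [Y → . x A]

GOTO = { [A → x . Y], [Y → . num num], [Y → . x A] }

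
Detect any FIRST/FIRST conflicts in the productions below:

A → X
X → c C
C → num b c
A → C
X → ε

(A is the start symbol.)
No FIRST/FIRST conflicts.

FIRST sets of the non-terminals at (or reachable through a nullable prefix from) the front of some alternative:
  FIRST(X) = { 'c', ε }
  FIRST(C) = { 'num' }

Productions for A:
  A → X: FIRST = { 'c', ε }
  A → C: FIRST = { 'num' }
Productions for X:
  X → c C: FIRST = { 'c' }
  X → ε: FIRST = { ε }
C has only one production, so no FIRST/FIRST conflict is possible there.

All alternatives of each non-terminal have pairwise disjoint FIRST sets.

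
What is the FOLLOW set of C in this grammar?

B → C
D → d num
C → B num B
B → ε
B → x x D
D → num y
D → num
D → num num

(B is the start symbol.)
In B → C: C is at the end, add FOLLOW(B)

The FOLLOW sets referred to above (computed the same way, to a fixed point):
  FOLLOW(B) = { $, 'num' }

Taking the union: FOLLOW(C) = { $, 'num' }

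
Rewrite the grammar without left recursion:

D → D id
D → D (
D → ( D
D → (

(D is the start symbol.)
D is directly left-recursive. The standard transformation for
  A → A α₁ | ... | A α_m | β₁ | ... | β_n
is
  A  → β₁ A' | ... | β_n A'
  A' → α₁ A' | ... | α_m A' | ε

D → ( D becomes D → ( D D'
D → ( becomes D → ( D'
D → D id becomes D' → id D'
D → D ( becomes D' → ( D'
Add D' → ε

Resulting grammar:
D → ( D D'
D → ( D'
D' → id D'
D' → ( D'
D' → ε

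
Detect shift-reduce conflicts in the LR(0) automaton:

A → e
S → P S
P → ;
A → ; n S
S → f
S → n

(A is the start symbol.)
A shift-reduce conflict occurs when an LR(0) state has both:
  - a complete (reduce) item [A → α .] (dot at the end), and
  - a shift item [B → β . c γ] (dot before a terminal).

Augment with A' → A and build the canonical LR(0) collection (I0 = CLOSURE({[A' → . A]}), then GOTO on every symbol after a dot until no new states appear). It has 11 states:
  I0: { [A → . ; n S], [A → . e], [A' → . A] }  — shift
  I1: { [A → ; . n S] }  — shift
  I2: { [A' → A .] }  — accept
  I3: { [A → e .] }  — reduce
  I4: { [A → ; n . S], [P → . ;], [S → . P S], [S → . f], [S → . n] }  — shift
  I5: { [P → ; .] }  — reduce
  I6: { [P → . ;], [S → . P S], [S → . f], [S → . n], [S → P . S] }  — shift
  I7: { [A → ; n S .] }  — reduce
  I8: { [S → f .] }  — reduce
  I9: { [S → n .] }  — reduce
  I10: { [S → P S .] }  — reduce

No state contains both a complete item and a shift item.

Answer: No shift-reduce conflicts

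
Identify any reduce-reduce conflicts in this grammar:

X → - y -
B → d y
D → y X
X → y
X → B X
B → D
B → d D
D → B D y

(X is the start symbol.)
Yes — I9: [B → D .] vs [B → d D .]

Augment with X' → X and build the canonical LR(0) collection (I0 = CLOSURE({[X' → . X]}), then GOTO on every symbol after a dot until no new states appear). It has 17 states:
  I0: { [B → . D], [B → . d D], [B → . d y], [D → . B D y], [D → . y X], [X → . - y -], [X → . B X], [X → . y], [X' → . X] }  — shift
  I1: { [X → - . y -] }  — shift
  I2: { [B → . D], [B → . d D], [B → . d y], [D → . B D y], [D → . y X], [D → B . D y], [X → . - y -], [X → . B X], [X → . y], [X → B . X] }  — shift
  I3: { [B → D .] }  — reduce
  I4: { [X' → X .] }  — accept
  I5: { [B → . D], [B → . d D], [B → . d y], [B → d . D], [B → d . y], [D → . B D y], [D → . y X] }  — shift
  I6: { [B → . D], [B → . d D], [B → . d y], [D → . B D y], [D → . y X], [D → y . X], [X → . - y -], [X → . B X], [X → . y], [X → y .] }  — shift, reduce
  I7: { [D → y X .] }  — reduce
  I8: { [B → . D], [B → . d D], [B → . d y], [D → . B D y], [D → . y X], [D → B . D y] }  — shift
  I9: { [B → D .], [B → d D .] }  — 2 reduces
  I10: { [B → . D], [B → . d D], [B → . d y], [B → d y .], [D → . B D y], [D → . y X], [D → y . X], [X → . - y -], [X → . B X], [X → . y] }  — shift, reduce
  I11: { [B → D .], [D → B D . y] }  — shift, reduce
  I12: { [B → . D], [B → . d D], [B → . d y], [D → . B D y], [D → . y X], [D → y . X], [X → . - y -], [X → . B X], [X → . y] }  — shift
  I13: { [D → B D y .] }  — reduce
  I14: { [X → B X .] }  — reduce
  I15: { [X → - y . -] }  — shift
  I16: { [X → - y - .] }  — reduce

I9 contains complete items [B → D .], [B → d D .] — reduce-reduce conflict.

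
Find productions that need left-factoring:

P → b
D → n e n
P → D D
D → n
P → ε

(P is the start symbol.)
Yes, D has productions with common prefix 'n'

Left-factoring is needed when two productions for the same non-terminal
share a common prefix on the right-hand side.

Productions for P:
  P → b
  P → D D
  P → ε
Productions for D:
  D → n e n
  D → n

Found common prefix 'n' in productions for D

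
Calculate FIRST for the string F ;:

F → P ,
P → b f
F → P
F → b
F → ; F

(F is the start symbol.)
{ ';', 'b' }

FIRST sets of the non-terminals involved (from the grammar, by fixed-point iteration):
  FIRST(F) = { ';', 'b' }

To compute FIRST(F ;), process the symbols left to right:
Symbol F is a non-terminal. Add FIRST(F) \ {ε} = { ';', 'b' }
F is not nullable (ε ∉ FIRST(F)), so stop here.
FIRST(F ;) = { ';', 'b' }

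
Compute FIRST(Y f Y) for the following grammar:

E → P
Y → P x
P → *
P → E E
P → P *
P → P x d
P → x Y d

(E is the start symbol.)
{ '*', 'x' }

FIRST sets of the non-terminals involved (from the grammar, by fixed-point iteration):
  FIRST(Y) = { '*', 'x' }

To compute FIRST(Y f Y), process the symbols left to right:
Symbol Y is a non-terminal. Add FIRST(Y) \ {ε} = { '*', 'x' }
Y is not nullable (ε ∉ FIRST(Y)), so stop here.
FIRST(Y f Y) = { '*', 'x' }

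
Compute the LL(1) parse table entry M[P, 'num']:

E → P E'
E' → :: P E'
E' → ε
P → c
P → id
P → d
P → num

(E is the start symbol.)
P → num

To find M[P, 'num'], we find productions for P where 'num' is in the predict set (PREDICT(N → α) = (FIRST(α) \ {ε}) ∪ (FOLLOW(N) if α ⇒* ε)).

P → c: PREDICT = { 'c' }
P → id: PREDICT = { 'id' }
P → d: PREDICT = { 'd' }
P → num: PREDICT = { 'num' }
  'num' is in predict set, so this production goes in M[P, 'num']

M[P, 'num'] = P → num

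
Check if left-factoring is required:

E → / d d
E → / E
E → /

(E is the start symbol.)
Left-factoring is needed when two productions for the same non-terminal
share a common prefix on the right-hand side.

Productions for E:
  E → / d d
  E → / E
  E → /

Found common prefix '/' in productions for E

Answer: Yes, E has productions with common prefix '/'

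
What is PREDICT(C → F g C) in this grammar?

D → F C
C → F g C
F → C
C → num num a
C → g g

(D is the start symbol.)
PREDICT(C → F g C) = (FIRST(RHS) \ {ε}) ∪ (FOLLOW(C) if ε ∈ FIRST(RHS), i.e. RHS ⇒* ε)
FIRST(F) = { 'g', 'num' }
FIRST(F g C) = { 'g', 'num' }
ε ∉ FIRST(F g C), so FOLLOW(C) is not added.
PREDICT(C → F g C) = { 'g', 'num' }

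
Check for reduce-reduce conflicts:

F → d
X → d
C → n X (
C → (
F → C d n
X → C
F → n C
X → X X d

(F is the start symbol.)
Augment with F' → F and build the canonical LR(0) collection (I0 = CLOSURE({[F' → . F]}), then GOTO on every symbol after a dot until no new states appear). It has 16 states:
  I0: { [C → . (], [C → . n X (], [F → . C d n], [F → . d], [F → . n C], [F' → . F] }  — shift
  I1: { [C → ( .] }  — reduce
  I2: { [F → C . d n] }  — shift
  I3: { [F' → F .] }  — accept
  I4: { [F → d .] }  — reduce
  I5: { [C → . (], [C → . n X (], [C → n . X (], [F → n . C], [X → . C], [X → . X X d], [X → . d] }  — shift
  I6: { [F → n C .], [X → C .] }  — 2 reduces
  I7: { [C → . (], [C → . n X (], [C → n X . (], [X → . C], [X → . X X d], [X → . d], [X → X . X d] }  — shift
  I8: { [X → d .] }  — reduce
  I9: { [C → . (], [C → . n X (], [C → n . X (], [X → . C], [X → . X X d], [X → . d] }  — shift
  I10: { [X → C .] }  — reduce
  I11: { [C → ( .], [C → n X ( .] }  — 2 reduces
  I12: { [C → . (], [C → . n X (], [X → . C], [X → . X X d], [X → . d], [X → X . X d], [X → X X . d] }  — shift
  I13: { [X → X X d .], [X → d .] }  — 2 reduces
  I14: { [F → C d . n] }  — shift
  I15: { [F → C d n .] }  — reduce

I6 contains complete items [F → n C .], [X → C .] — reduce-reduce conflict.
I11 contains complete items [C → ( .], [C → n X ( .] — reduce-reduce conflict.
I13 contains complete items [X → X X d .], [X → d .] — reduce-reduce conflict.

Answer: Yes — I6: [F → n C .] vs [X → C .]; I11: [C → ( .] vs [C → n X ( .]; I13: [X → X X d .] vs [X → d .]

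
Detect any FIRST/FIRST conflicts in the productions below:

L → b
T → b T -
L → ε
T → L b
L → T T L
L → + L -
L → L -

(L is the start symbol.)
FIRST sets of the non-terminals at (or reachable through a nullable prefix from) the front of some alternative:
  FIRST(T) = { '+', '-', 'b' }
  FIRST(L) = { '+', '-', 'b', ε }

Productions for L:
  L → b: FIRST = { 'b' }
  L → ε: FIRST = { ε }
  L → T T L: FIRST = { '+', '-', 'b' }
  L → + L -: FIRST = { '+' }
  L → L -: FIRST = { '+', '-', 'b' }
Productions for T:
  T → b T -: FIRST = { 'b' }
  T → L b: FIRST = { '+', '-', 'b' }

Conflict for L: L → b and L → T T L
  Overlap: { 'b' }
Conflict for L: L → b and L → L -
  Overlap: { 'b' }
Conflict for L: L → T T L and L → + L -
  Overlap: { '+' }
Conflict for L: L → T T L and L → L -
  Overlap: { '+', '-', 'b' }
Conflict for L: L → + L - and L → L -
  Overlap: { '+' }
Conflict for T: T → b T - and T → L b
  Overlap: { 'b' }

Answer: Yes. L → b / L → T T L on { 'b' }; L → b / L → L '-' on { 'b' }; L → T T L / L → '+' L '-' on { '+' }; L → T T L / L → L '-' on { '+', '-', 'b' }; L → '+' L '-' / L → L '-' on { '+' }; T → b T '-' / T → L b on { 'b' }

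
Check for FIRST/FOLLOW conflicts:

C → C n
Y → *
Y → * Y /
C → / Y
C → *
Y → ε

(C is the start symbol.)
No FIRST/FOLLOW conflicts.

Nullable non-terminals: Y.

Y: nullable alternative(s) Y → ε; FOLLOW(Y) = { $, '/', 'n' }
  Y → *: FIRST \ {ε} = { '*' } — disjoint from FOLLOW(Y)
  Y → * Y /: FIRST \ {ε} = { '*' } — disjoint from FOLLOW(Y)
  Y → ε: FIRST \ {ε} = { } — this is the only nullable alternative, skip

C has no nullable alternative, so no FIRST/FOLLOW check is needed there.

No FIRST/FOLLOW conflicts found.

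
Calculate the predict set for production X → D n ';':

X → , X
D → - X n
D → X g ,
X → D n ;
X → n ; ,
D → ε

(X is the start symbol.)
{ ',', '-', 'n' }

PREDICT(X → D n ';') = (FIRST(RHS) \ {ε}) ∪ (FOLLOW(X) if ε ∈ FIRST(RHS), i.e. RHS ⇒* ε)
FIRST(D) = { ',', '-', 'n', ε }
FIRST(D n ';') = { ',', '-', 'n' }
ε ∉ FIRST(D n ';'), so FOLLOW(X) is not added.
PREDICT(X → D n ';') = { ',', '-', 'n' }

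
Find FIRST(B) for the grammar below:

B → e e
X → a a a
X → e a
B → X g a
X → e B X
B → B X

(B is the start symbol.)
To compute FIRST(B), examine every production with B on the left-hand side, reading each right-hand side left to right until a non-nullable symbol is reached.

FIRST sets of the other non-terminals involved (by the same procedure, iterated to a fixed point):
  FIRST(X) = { 'a', 'e' }

From B → e e:
  - e is a terminal: add 'e' and stop
From B → X g a:
  - X is a non-terminal: add FIRST(X) \ {ε} = { 'a', 'e' }
    X is not nullable, so stop
From B → B X:
  - B is the symbol being defined: contributes nothing new
    B is not nullable, so stop

Collecting: FIRST(B) = { 'a', 'e' }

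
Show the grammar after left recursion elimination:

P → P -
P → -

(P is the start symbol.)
P → - P'
P' → - P'
P' → ε

P is directly left-recursive. The standard transformation for
  A → A α₁ | ... | A α_m | β₁ | ... | β_n
is
  A  → β₁ A' | ... | β_n A'
  A' → α₁ A' | ... | α_m A' | ε

P → - becomes P → - P'
P → P - becomes P' → - P'
Add P' → ε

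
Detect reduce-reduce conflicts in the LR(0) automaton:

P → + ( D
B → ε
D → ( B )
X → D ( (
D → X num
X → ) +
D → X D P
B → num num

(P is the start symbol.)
A reduce-reduce conflict occurs when an LR(0) state has two complete items [A → α .] and [B → β .] — both call for a reduction, and with no lookahead the parser cannot choose between them.

Augment with P' → P and build the canonical LR(0) collection (I0 = CLOSURE({[P' → . P]}), then GOTO on every symbol after a dot until no new states appear). It has 18 states:
  I0: { [P → . + ( D], [P' → . P] }  — shift
  I1: { [P → + . ( D] }  — shift
  I2: { [P' → P .] }  — accept
  I3: { [D → . ( B )], [D → . X D P], [D → . X num], [P → + ( . D], [X → . ) +], [X → . D ( (] }  — shift
  I4: { [B → . num num], [B → .], [D → ( . B )] }  — shift, reduce
  I5: { [X → ) . +] }  — shift
  I6: { [P → + ( D .], [X → D . ( (] }  — shift, reduce
  I7: { [D → . ( B )], [D → . X D P], [D → . X num], [D → X . D P], [D → X . num], [X → . ) +], [X → . D ( (] }  — shift
  I8: { [D → X D . P], [P → . + ( D], [X → D . ( (] }  — shift
  I9: { [D → X num .] }  — reduce
  I10: { [X → D ( . (] }  — shift
  I11: { [D → X D P .] }  — reduce
  I12: { [X → D ( ( .] }  — reduce
  I13: { [X → ) + .] }  — reduce
  I14: { [D → ( B . )] }  — shift
  I15: { [B → num . num] }  — shift
  I16: { [B → num num .] }  — reduce
  I17: { [D → ( B ) .] }  — reduce

No state contains more than one complete item.

Answer: No reduce-reduce conflicts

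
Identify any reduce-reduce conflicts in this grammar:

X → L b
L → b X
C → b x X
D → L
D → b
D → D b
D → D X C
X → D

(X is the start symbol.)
Yes — I8: [D → D b .] vs [D → b .]

A reduce-reduce conflict occurs when an LR(0) state has two complete items [A → α .] and [B → β .] — both call for a reduction, and with no lookahead the parser cannot choose between them.

Augment with X' → X and build the canonical LR(0) collection (I0 = CLOSURE({[X' → . X]}), then GOTO on every symbol after a dot until no new states appear). It has 13 states:
  I0: { [D → . D X C], [D → . D b], [D → . L], [D → . b], [L → . b X], [X → . D], [X → . L b], [X' → . X] }  — shift
  I1: { [D → . D X C], [D → . D b], [D → . L], [D → . b], [D → D . X C], [D → D . b], [L → . b X], [X → . D], [X → . L b], [X → D .] }  — shift, reduce
  I2: { [D → L .], [X → L . b] }  — shift, reduce
  I3: { [X' → X .] }  — accept
  I4: { [D → . D X C], [D → . D b], [D → . L], [D → . b], [D → b .], [L → . b X], [L → b . X], [X → . D], [X → . L b] }  — shift, reduce
  I5: { [L → b X .] }  — reduce
  I6: { [X → L b .] }  — reduce
  I7: { [C → . b x X], [D → D X . C] }  — shift
  I8: { [D → . D X C], [D → . D b], [D → . L], [D → . b], [D → D b .], [D → b .], [L → . b X], [L → b . X], [X → . D], [X → . L b] }  — shift, 2 reduces
  I9: { [D → D X C .] }  — reduce
  I10: { [C → b . x X] }  — shift
  I11: { [C → b x . X], [D → . D X C], [D → . D b], [D → . L], [D → . b], [L → . b X], [X → . D], [X → . L b] }  — shift
  I12: { [C → b x X .] }  — reduce

I8 contains complete items [D → D b .], [D → b .] — reduce-reduce conflict.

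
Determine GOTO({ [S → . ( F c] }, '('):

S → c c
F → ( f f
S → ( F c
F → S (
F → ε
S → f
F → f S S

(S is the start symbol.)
GOTO(I, '(') = CLOSURE({ [A → αX.β] : [A → α.Xβ] ∈ I, X = '(' })

Items with dot before '(', with the dot advanced:
  [S → . ( F c] → [S → ( . F c]
Closure of the advanced items:
  [S → ( . F c] has the dot before F: add [F → . ( f f], [F → . S (], [F → .], [F → . f S S]
  [F → . S (] has the dot before S: add [S → . c c], [S → . ( F c], [S → . f]

GOTO = { [F → . ( f f], [F → . S (], [F → . f S S], [F → .], [S → ( . F c], [S → . ( F c], [S → . c c], [S → . f] }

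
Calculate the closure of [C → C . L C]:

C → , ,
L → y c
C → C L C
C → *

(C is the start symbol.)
To compute CLOSURE, for each item [A → α.Bβ] where B is a non-terminal, add [B → .γ] for all productions B → γ; repeat for the newly added items until nothing changes.

Start with: [C → C . L C]
  [C → C . L C] has the dot before L: add [L → . y c]
No further items can be added.

CLOSURE = { [C → C . L C], [L → . y c] }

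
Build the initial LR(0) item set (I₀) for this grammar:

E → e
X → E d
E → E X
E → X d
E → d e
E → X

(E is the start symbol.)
{ [E → . E X], [E → . X d], [E → . X], [E → . d e], [E → . e], [E' → . E], [X → . E d] }

First, augment the grammar with E' → E
I₀ = CLOSURE({ [E' → . E] }):
  [E' → . E] has the dot before E: add [E → . e], [E → . E X], [E → . X d], [E → . d e], [E → . X]
  [E → . X d] has the dot before X: add [X → . E d]
No further items can be added.

I₀ = { [E → . E X], [E → . X d], [E → . X], [E → . d e], [E → . e], [E' → . E], [X → . E d] }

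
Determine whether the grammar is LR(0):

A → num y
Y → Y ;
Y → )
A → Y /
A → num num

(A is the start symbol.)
Yes, the grammar is LR(0)

A grammar is LR(0) if no state in the canonical LR(0) collection has:
  - both a shift item (dot before a terminal) and a complete item (shift-reduce conflict), or
  - two or more complete items (reduce-reduce conflict; the accept item [A' → A .] counts as a complete item here).

Augment with A' → A and build the canonical LR(0) collection (I0 = CLOSURE({[A' → . A]}), then GOTO on every symbol after a dot until no new states appear). It has 9 states:
  I0: { [A → . Y /], [A → . num num], [A → . num y], [A' → . A], [Y → . )], [Y → . Y ;] }  — shift
  I1: { [Y → ) .] }  — reduce
  I2: { [A' → A .] }  — accept
  I3: { [A → Y . /], [Y → Y . ;] }  — shift
  I4: { [A → num . num], [A → num . y] }  — shift
  I5: { [A → num num .] }  — reduce
  I6: { [A → num y .] }  — reduce
  I7: { [A → Y / .] }  — reduce
  I8: { [Y → Y ; .] }  — reduce

Every state is either a pure shift/goto state or contains exactly one complete item and nothing to shift — no conflicts. The grammar is LR(0).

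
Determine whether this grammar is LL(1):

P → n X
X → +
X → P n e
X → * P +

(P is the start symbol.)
A grammar is LL(1) if for each non-terminal N with multiple productions, the predict sets of those productions are pairwise disjoint, where PREDICT(N → α) = (FIRST(α) \ {ε}) ∪ (FOLLOW(N) if α ⇒* ε).

Relevant sets:
  FIRST(P) = { 'n' }

For X:
  PREDICT(X → '+') = { '+' }
  PREDICT(X → P n e) = { 'n' }
  PREDICT(X → '*' P '+') = { '*' }
P has a single production, so nothing to check there.

All predict sets are disjoint. The grammar IS LL(1).

Answer: Yes, the grammar is LL(1).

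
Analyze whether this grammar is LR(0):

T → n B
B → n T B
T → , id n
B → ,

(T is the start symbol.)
Yes, the grammar is LR(0)

A grammar is LR(0) if no state in the canonical LR(0) collection has:
  - both a shift item (dot before a terminal) and a complete item (shift-reduce conflict), or
  - two or more complete items (reduce-reduce conflict; the accept item [T' → T .] counts as a complete item here).

Augment with T' → T and build the canonical LR(0) collection (I0 = CLOSURE({[T' → . T]}), then GOTO on every symbol after a dot until no new states appear). It has 11 states:
  I0: { [T → . , id n], [T → . n B], [T' → . T] }  — shift
  I1: { [T → , . id n] }  — shift
  I2: { [T' → T .] }  — accept
  I3: { [B → . ,], [B → . n T B], [T → n . B] }  — shift
  I4: { [B → , .] }  — reduce
  I5: { [T → n B .] }  — reduce
  I6: { [B → n . T B], [T → . , id n], [T → . n B] }  — shift
  I7: { [B → . ,], [B → . n T B], [B → n T . B] }  — shift
  I8: { [B → n T B .] }  — reduce
  I9: { [T → , id . n] }  — shift
  I10: { [T → , id n .] }  — reduce

Every state is either a pure shift/goto state or contains exactly one complete item and nothing to shift — no conflicts. The grammar is LR(0).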